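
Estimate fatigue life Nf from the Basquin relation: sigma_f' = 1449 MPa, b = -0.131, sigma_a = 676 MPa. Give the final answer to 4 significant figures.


sigma_a = sigma_f' * (2*Nf)^b
2*Nf = (sigma_a / sigma_f')^(1/b)
2*Nf = (676 / 1449)^(1/-0.131)
2*Nf = 337.013
Nf = 168.5 cycles


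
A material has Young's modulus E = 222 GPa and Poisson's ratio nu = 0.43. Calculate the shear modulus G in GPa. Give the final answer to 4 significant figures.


G = E / (2*(1+nu))
G = 222 / (2*(1+0.43))
G = 77.62 GPa


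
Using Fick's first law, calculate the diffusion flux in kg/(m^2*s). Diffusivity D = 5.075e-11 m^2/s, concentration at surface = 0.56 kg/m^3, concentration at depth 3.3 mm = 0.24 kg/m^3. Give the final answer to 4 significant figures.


J = -D * (dC/dx) = D * (C1 - C2) / dx
J = 5.075e-11 * (0.56 - 0.24) / 3.3e-03
J = 4.921e-09 kg/(m^2*s)


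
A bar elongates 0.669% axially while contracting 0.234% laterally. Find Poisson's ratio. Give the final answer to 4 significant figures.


nu = -epsilon_lat / epsilon_axial
Lateral strain is contraction (negative), so using magnitudes:
nu = 0.234 / 0.669
nu = 0.3498


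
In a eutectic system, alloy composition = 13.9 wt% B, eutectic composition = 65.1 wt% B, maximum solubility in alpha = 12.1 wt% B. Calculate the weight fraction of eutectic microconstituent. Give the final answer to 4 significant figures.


f_primary = (C_e - C0) / (C_e - C_alpha_max)
f_primary = (65.1 - 13.9) / (65.1 - 12.1)
f_primary = 0.966038
f_eutectic = 1 - 0.966038 = 0.03396


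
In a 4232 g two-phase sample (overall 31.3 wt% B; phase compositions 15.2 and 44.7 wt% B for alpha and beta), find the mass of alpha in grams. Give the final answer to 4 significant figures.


f_alpha = (C_beta - C0) / (C_beta - C_alpha)
f_alpha = (44.7 - 31.3) / (44.7 - 15.2) = 0.454237
m_alpha = f_alpha * m_total = 0.454237 * 4232 = 1922 g


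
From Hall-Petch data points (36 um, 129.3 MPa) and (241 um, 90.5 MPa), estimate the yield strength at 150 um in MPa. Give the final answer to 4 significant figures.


sigma_y = sigma0 + k / sqrt(d)
1/sqrt(d1) = 1/sqrt(3.6e-05) = 166.667;  1/sqrt(d2) = 64.4157
k = (sigma1 - sigma2) / (1/sqrt(d1) - 1/sqrt(d2)) = (129.3 - 90.5) / (166.667 - 64.4157) = 0.379458 MPa*m^0.5
sigma0 = sigma1 - k/sqrt(d1) = 129.3 - 0.379458*166.667 = 66.0569 MPa
sigma_y(d3) = 66.0569 + 0.379458 / sqrt(1.5e-04) = 97.04 MPa


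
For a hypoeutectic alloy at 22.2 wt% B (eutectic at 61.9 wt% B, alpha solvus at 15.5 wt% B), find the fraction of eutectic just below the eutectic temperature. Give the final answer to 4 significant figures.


f_primary = (C_e - C0) / (C_e - C_alpha_max)
f_primary = (61.9 - 22.2) / (61.9 - 15.5)
f_primary = 0.855603
f_eutectic = 1 - 0.855603 = 0.1444


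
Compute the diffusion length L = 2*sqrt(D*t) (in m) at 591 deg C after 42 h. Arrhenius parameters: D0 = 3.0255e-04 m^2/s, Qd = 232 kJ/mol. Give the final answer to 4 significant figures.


Step 1: D = D0 * exp(-Qd/(R*T))
T = 864.15 K
D = 3.0255e-04 * exp(-232e3 / (8.314 * 864.15)) = 2.86258e-18 m^2/s
Step 2: L = 2*sqrt(D*t)
t = 42 h = 151200 s
L = 2*sqrt(2.86258e-18 * 151200) = 1.316e-06 m


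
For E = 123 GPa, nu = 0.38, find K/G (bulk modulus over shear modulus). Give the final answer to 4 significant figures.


G = E / (2*(1+nu))
G = 123 / (2*(1+0.38)) = 44.5652 GPa
K = E / (3*(1-2*nu))
K = 123 / (3*(1-2*0.38)) = 170.833 GPa
K/G = 170.833 / 44.5652 = 3.833


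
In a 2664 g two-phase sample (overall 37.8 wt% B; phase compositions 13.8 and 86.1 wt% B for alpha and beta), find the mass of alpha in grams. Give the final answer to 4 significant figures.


f_alpha = (C_beta - C0) / (C_beta - C_alpha)
f_alpha = (86.1 - 37.8) / (86.1 - 13.8) = 0.66805
m_alpha = f_alpha * m_total = 0.66805 * 2664 = 1780 g


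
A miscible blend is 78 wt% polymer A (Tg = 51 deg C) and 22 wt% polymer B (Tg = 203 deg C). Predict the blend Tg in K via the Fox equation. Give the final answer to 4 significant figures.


1/Tg = w1/Tg1 + w2/Tg2 (in Kelvin)
Tg1 = 324.15 K, Tg2 = 476.15 K
1/Tg = 0.78/324.15 + 0.22/476.15
Tg = 348.6 K


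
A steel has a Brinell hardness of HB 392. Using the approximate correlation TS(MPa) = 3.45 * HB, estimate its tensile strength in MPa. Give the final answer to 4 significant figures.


TS (MPa) = 3.45 * HB
TS = 3.45 * 392
TS = 1352 MPa


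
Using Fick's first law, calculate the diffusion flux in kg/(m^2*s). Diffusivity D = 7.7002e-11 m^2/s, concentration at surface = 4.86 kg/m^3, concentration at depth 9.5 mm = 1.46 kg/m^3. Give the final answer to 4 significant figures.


J = -D * (dC/dx) = D * (C1 - C2) / dx
J = 7.7002e-11 * (4.86 - 1.46) / 9.5e-03
J = 2.756e-08 kg/(m^2*s)


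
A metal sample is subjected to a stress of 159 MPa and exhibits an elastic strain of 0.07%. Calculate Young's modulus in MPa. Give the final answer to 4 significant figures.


E = sigma / epsilon
epsilon = 0.07% = 7e-04
E = 159 / 7e-04
E = 227100 MPa


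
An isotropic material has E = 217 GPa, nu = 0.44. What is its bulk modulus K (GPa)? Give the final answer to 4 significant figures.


K = E / (3*(1-2*nu))
K = 217 / (3*(1-2*0.44))
K = 602.8 GPa


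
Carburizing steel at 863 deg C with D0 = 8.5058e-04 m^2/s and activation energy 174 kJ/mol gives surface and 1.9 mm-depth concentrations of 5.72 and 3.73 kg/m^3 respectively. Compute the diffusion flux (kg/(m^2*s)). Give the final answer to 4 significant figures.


Step 1: D = D0 * exp(-Qd/(R*T))
T = 863 + 273.15 = 1136.15 K
D = 8.5058e-04 * exp(-174e3 / (8.314 * 1136.15)) = 8.50657e-12 m^2/s
Step 2: J = D * (C1 - C2) / dx
J = 8.50657e-12 * (5.72 - 3.73) / 1.9e-03
J = 8.91e-09 kg/(m^2*s)


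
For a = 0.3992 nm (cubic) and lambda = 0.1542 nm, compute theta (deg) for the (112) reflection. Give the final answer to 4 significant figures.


d = a / sqrt(h^2+k^2+l^2)
d = 0.3992 / sqrt(6) = 0.162973 nm
lambda = 2*d*sin(theta)  =>  sin(theta) = lambda / (2*d)
sin(theta) = 0.1542 / (2 * 0.162973) = 0.473085
theta = 28.23 deg


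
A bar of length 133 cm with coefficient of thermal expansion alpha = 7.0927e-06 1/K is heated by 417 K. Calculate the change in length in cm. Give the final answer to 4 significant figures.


dL = L0 * alpha * dT
dL = 133 * 7.0927e-06 * 417
dL = 0.3934 cm


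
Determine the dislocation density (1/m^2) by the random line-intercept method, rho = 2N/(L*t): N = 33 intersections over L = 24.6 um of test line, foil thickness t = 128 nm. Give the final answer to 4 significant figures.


rho = 2N / (L * t)
L = 24.6 um = 2.46e-05 m, t = 128 nm = 1.28e-07 m
rho = 2 * 33 / (2.46e-05 * 1.28e-07)
rho = 2.096e+13 1/m^2


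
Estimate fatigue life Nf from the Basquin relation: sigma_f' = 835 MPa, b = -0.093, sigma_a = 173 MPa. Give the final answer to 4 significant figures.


sigma_a = sigma_f' * (2*Nf)^b
2*Nf = (sigma_a / sigma_f')^(1/b)
2*Nf = (173 / 835)^(1/-0.093)
2*Nf = 2.24374e+07
Nf = 1.122e+07 cycles


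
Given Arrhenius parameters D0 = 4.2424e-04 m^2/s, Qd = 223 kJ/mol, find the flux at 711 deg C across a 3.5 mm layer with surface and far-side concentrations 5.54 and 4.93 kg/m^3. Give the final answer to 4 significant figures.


Step 1: D = D0 * exp(-Qd/(R*T))
T = 711 + 273.15 = 984.15 K
D = 4.2424e-04 * exp(-223e3 / (8.314 * 984.15)) = 6.18387e-16 m^2/s
Step 2: J = D * (C1 - C2) / dx
J = 6.18387e-16 * (5.54 - 4.93) / 3.5e-03
J = 1.078e-13 kg/(m^2*s)


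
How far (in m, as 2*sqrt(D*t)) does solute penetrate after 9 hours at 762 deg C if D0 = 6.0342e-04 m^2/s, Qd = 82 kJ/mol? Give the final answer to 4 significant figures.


Step 1: D = D0 * exp(-Qd/(R*T))
T = 1035.15 K
D = 6.0342e-04 * exp(-82e3 / (8.314 * 1035.15)) = 4.39211e-08 m^2/s
Step 2: L = 2*sqrt(D*t)
t = 9 h = 32400 s
L = 2*sqrt(4.39211e-08 * 32400) = 0.07545 m


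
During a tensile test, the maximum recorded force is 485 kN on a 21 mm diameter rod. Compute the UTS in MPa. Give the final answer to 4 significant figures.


A0 = pi*(d/2)^2 = pi*(21/2)^2 = 346.361 mm^2
UTS = F_max / A0 = 485*1000 / 346.361
UTS = 1400 MPa


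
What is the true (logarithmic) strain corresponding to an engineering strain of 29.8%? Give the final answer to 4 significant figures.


epsilon_true = ln(1 + epsilon_eng)
epsilon_true = ln(1 + 0.298)
epsilon_true = 0.2608


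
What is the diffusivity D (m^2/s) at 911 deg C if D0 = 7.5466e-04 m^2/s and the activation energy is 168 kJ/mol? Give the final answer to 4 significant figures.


D = D0 * exp(-Qd / (R*T))
T = 1184.15 K
D = 7.5466e-04 * exp(-168e3 / (8.314 * 1184.15))
D = 2.929e-11 m^2/s


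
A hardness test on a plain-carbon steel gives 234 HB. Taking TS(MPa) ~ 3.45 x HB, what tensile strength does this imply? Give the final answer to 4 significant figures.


TS (MPa) = 3.45 * HB
TS = 3.45 * 234
TS = 807.3 MPa


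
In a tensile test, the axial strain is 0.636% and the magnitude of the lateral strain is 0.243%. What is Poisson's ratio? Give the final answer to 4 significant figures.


nu = -epsilon_lat / epsilon_axial
Lateral strain is contraction (negative), so using magnitudes:
nu = 0.243 / 0.636
nu = 0.3821


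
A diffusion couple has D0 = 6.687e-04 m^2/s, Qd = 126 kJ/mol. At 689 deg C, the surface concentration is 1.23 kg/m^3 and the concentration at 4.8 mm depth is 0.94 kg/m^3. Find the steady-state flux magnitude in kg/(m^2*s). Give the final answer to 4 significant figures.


Step 1: D = D0 * exp(-Qd/(R*T))
T = 689 + 273.15 = 962.15 K
D = 6.687e-04 * exp(-126e3 / (8.314 * 962.15)) = 9.64956e-11 m^2/s
Step 2: J = D * (C1 - C2) / dx
J = 9.64956e-11 * (1.23 - 0.94) / 4.8e-03
J = 5.83e-09 kg/(m^2*s)


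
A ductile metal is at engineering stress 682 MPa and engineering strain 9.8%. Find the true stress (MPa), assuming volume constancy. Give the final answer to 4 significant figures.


sigma_true = sigma_eng * (1 + epsilon_eng)
sigma_true = 682 * (1 + 0.098)
sigma_true = 748.8 MPa


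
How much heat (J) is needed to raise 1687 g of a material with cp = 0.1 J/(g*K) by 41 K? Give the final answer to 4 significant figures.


Q = m * cp * dT
Q = 1687 * 0.1 * 41
Q = 6917 J


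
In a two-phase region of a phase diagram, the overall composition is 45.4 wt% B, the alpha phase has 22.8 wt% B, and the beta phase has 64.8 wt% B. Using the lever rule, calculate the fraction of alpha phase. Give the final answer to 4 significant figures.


f_alpha = (C_beta - C0) / (C_beta - C_alpha)
f_alpha = (64.8 - 45.4) / (64.8 - 22.8)
f_alpha = 0.4619


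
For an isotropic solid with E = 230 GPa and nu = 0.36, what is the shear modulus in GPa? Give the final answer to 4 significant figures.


G = E / (2*(1+nu))
G = 230 / (2*(1+0.36))
G = 84.56 GPa


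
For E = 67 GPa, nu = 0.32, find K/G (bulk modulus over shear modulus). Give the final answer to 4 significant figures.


G = E / (2*(1+nu))
G = 67 / (2*(1+0.32)) = 25.3788 GPa
K = E / (3*(1-2*nu))
K = 67 / (3*(1-2*0.32)) = 62.037 GPa
K/G = 62.037 / 25.3788 = 2.444


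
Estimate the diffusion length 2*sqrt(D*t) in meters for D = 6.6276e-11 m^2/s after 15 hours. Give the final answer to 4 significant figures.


t = 15 hr = 54000 s
Diffusion length = 2*sqrt(D*t)
= 2*sqrt(6.6276e-11 * 54000)
= 3.784e-03 m


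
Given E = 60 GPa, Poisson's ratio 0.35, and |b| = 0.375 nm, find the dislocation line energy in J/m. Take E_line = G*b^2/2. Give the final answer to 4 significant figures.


Step 1: G = E / (2*(1+nu))
G = 60 / (2*(1+0.35)) = 22.2222 GPa = 2.22222e+10 Pa
Step 2: E_line = G*b^2/2
b = 0.375 nm = 3.75e-10 m
E_line = 0.5 * 2.22222e+10 * (3.75e-10)^2 = 1.563e-09 J/m


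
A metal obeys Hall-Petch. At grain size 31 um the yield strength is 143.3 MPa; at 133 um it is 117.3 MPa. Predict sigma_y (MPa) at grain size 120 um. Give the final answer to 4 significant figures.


sigma_y = sigma0 + k / sqrt(d)
1/sqrt(d1) = 1/sqrt(3.1e-05) = 179.605;  1/sqrt(d2) = 86.711
k = (sigma1 - sigma2) / (1/sqrt(d1) - 1/sqrt(d2)) = (143.3 - 117.3) / (179.605 - 86.711) = 0.279888 MPa*m^0.5
sigma0 = sigma1 - k/sqrt(d1) = 143.3 - 0.279888*179.605 = 93.0306 MPa
sigma_y(d3) = 93.0306 + 0.279888 / sqrt(1.2e-04) = 118.6 MPa


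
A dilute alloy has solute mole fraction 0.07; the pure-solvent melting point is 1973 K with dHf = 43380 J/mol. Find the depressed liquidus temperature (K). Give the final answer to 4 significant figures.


dT = R*Tm^2*x / dHf
dT = 8.314 * 1973^2 * 0.07 / 43380
dT = 52.2243 K
T_new = 1973 - 52.2243 = 1921 K


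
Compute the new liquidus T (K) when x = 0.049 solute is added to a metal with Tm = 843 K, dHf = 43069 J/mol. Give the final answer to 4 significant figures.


dT = R*Tm^2*x / dHf
dT = 8.314 * 843^2 * 0.049 / 43069
dT = 6.72197 K
T_new = 843 - 6.72197 = 836.3 K


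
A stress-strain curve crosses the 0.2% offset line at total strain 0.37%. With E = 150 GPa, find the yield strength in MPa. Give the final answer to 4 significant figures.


Offset strain = 0.002
Elastic strain at yield = total_strain - offset = 3.7e-03 - 0.002 = 1.7e-03
sigma_y = E * elastic_strain = 150000 * 1.7e-03
sigma_y = 255 MPa


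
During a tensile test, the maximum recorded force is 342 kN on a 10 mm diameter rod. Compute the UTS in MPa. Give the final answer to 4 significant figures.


A0 = pi*(d/2)^2 = pi*(10/2)^2 = 78.5398 mm^2
UTS = F_max / A0 = 342*1000 / 78.5398
UTS = 4354 MPa


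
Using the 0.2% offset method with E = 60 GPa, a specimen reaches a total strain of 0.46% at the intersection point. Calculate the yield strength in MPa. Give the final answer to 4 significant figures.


Offset strain = 0.002
Elastic strain at yield = total_strain - offset = 4.6e-03 - 0.002 = 2.6e-03
sigma_y = E * elastic_strain = 60000 * 2.6e-03
sigma_y = 156 MPa


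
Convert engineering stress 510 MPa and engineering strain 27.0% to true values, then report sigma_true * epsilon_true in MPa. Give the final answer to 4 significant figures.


sigma_true = sigma_eng * (1 + epsilon_eng)
sigma_true = 510 * (1 + 0.27) = 647.7 MPa
epsilon_true = ln(1 + epsilon_eng)
epsilon_true = ln(1 + 0.27) = 0.239017
sigma_true * epsilon_true = 647.7 * 0.239017 = 154.8 MPa


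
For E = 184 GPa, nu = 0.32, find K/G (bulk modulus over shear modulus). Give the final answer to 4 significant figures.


G = E / (2*(1+nu))
G = 184 / (2*(1+0.32)) = 69.697 GPa
K = E / (3*(1-2*nu))
K = 184 / (3*(1-2*0.32)) = 170.37 GPa
K/G = 170.37 / 69.697 = 2.444


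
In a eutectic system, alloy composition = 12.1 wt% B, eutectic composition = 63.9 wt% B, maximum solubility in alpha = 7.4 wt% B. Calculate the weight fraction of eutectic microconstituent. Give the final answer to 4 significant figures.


f_primary = (C_e - C0) / (C_e - C_alpha_max)
f_primary = (63.9 - 12.1) / (63.9 - 7.4)
f_primary = 0.916814
f_eutectic = 1 - 0.916814 = 0.08319


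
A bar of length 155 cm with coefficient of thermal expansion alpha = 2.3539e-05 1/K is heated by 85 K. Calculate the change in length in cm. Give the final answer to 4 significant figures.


dL = L0 * alpha * dT
dL = 155 * 2.3539e-05 * 85
dL = 0.3101 cm


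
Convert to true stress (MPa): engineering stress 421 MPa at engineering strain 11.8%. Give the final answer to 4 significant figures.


sigma_true = sigma_eng * (1 + epsilon_eng)
sigma_true = 421 * (1 + 0.118)
sigma_true = 470.7 MPa


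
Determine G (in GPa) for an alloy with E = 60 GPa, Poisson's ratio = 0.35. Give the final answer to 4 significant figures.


G = E / (2*(1+nu))
G = 60 / (2*(1+0.35))
G = 22.22 GPa


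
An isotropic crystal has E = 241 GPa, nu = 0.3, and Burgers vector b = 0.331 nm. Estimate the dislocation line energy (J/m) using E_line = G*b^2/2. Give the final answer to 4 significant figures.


Step 1: G = E / (2*(1+nu))
G = 241 / (2*(1+0.3)) = 92.6923 GPa = 9.26923e+10 Pa
Step 2: E_line = G*b^2/2
b = 0.331 nm = 3.31e-10 m
E_line = 0.5 * 9.26923e+10 * (3.31e-10)^2 = 5.078e-09 J/m


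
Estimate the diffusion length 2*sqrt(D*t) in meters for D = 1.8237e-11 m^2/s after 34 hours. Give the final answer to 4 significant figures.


t = 34 hr = 122400 s
Diffusion length = 2*sqrt(D*t)
= 2*sqrt(1.8237e-11 * 122400)
= 2.988e-03 m


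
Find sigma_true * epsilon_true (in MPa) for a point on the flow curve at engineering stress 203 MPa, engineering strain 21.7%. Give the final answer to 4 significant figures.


sigma_true = sigma_eng * (1 + epsilon_eng)
sigma_true = 203 * (1 + 0.217) = 247.051 MPa
epsilon_true = ln(1 + epsilon_eng)
epsilon_true = ln(1 + 0.217) = 0.196389
sigma_true * epsilon_true = 247.051 * 0.196389 = 48.52 MPa


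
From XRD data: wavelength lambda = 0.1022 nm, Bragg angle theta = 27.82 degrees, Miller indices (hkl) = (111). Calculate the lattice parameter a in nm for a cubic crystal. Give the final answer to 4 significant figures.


d = lambda / (2*sin(theta))
d = 0.1022 / (2*sin(27.82 deg))
d = 0.109493 nm
a = d * sqrt(h^2+k^2+l^2) = 0.109493 * sqrt(3)
a = 0.1896 nm


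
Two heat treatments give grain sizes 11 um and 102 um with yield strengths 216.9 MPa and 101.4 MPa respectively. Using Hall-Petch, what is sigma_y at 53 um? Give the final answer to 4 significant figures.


sigma_y = sigma0 + k / sqrt(d)
1/sqrt(d1) = 1/sqrt(1.1e-05) = 301.511;  1/sqrt(d2) = 99.0148
k = (sigma1 - sigma2) / (1/sqrt(d1) - 1/sqrt(d2)) = (216.9 - 101.4) / (301.511 - 99.0148) = 0.57038 MPa*m^0.5
sigma0 = sigma1 - k/sqrt(d1) = 216.9 - 0.57038*301.511 = 44.924 MPa
sigma_y(d3) = 44.924 + 0.57038 / sqrt(5.3e-05) = 123.3 MPa


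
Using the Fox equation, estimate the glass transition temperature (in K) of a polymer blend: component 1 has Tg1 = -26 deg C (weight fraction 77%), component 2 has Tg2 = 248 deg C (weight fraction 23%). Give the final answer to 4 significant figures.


1/Tg = w1/Tg1 + w2/Tg2 (in Kelvin)
Tg1 = 247.15 K, Tg2 = 521.15 K
1/Tg = 0.77/247.15 + 0.23/521.15
Tg = 281.1 K


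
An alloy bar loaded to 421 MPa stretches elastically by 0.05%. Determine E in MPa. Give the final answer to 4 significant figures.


E = sigma / epsilon
epsilon = 0.05% = 5e-04
E = 421 / 5e-04
E = 842000 MPa


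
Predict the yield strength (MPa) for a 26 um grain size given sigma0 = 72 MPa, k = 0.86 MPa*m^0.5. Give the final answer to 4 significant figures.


sigma_y = sigma0 + k / sqrt(d)
d = 26 um = 2.6e-05 m
sigma_y = 72 + 0.86 / sqrt(2.6e-05)
sigma_y = 240.7 MPa


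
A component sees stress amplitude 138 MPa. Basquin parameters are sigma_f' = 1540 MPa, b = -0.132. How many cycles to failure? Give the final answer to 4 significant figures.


sigma_a = sigma_f' * (2*Nf)^b
2*Nf = (sigma_a / sigma_f')^(1/b)
2*Nf = (138 / 1540)^(1/-0.132)
2*Nf = 8.64329e+07
Nf = 4.322e+07 cycles


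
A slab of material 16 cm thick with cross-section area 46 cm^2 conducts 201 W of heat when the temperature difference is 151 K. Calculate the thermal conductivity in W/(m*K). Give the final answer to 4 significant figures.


k = Q*L / (A*dT)
L = 0.16 m, A = 4.6e-03 m^2
k = 201 * 0.16 / (4.6e-03 * 151)
k = 46.3 W/(m*K)


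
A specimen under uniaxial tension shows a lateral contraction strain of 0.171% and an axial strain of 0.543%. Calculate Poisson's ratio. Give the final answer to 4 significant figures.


nu = -epsilon_lat / epsilon_axial
Lateral strain is contraction (negative), so using magnitudes:
nu = 0.171 / 0.543
nu = 0.3149


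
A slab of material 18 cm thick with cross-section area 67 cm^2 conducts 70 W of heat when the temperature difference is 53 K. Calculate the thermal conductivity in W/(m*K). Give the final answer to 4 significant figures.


k = Q*L / (A*dT)
L = 0.18 m, A = 6.7e-03 m^2
k = 70 * 0.18 / (6.7e-03 * 53)
k = 35.48 W/(m*K)


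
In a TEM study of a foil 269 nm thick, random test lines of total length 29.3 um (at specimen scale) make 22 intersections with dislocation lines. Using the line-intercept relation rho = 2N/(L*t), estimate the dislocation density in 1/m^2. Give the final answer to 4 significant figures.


rho = 2N / (L * t)
L = 29.3 um = 2.93e-05 m, t = 269 nm = 2.69e-07 m
rho = 2 * 22 / (2.93e-05 * 2.69e-07)
rho = 5.583e+12 1/m^2


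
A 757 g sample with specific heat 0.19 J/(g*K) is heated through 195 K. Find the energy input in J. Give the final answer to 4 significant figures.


Q = m * cp * dT
Q = 757 * 0.19 * 195
Q = 28050 J


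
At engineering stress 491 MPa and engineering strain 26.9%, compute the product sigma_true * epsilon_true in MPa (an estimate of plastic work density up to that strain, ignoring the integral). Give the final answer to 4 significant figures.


sigma_true = sigma_eng * (1 + epsilon_eng)
sigma_true = 491 * (1 + 0.269) = 623.079 MPa
epsilon_true = ln(1 + epsilon_eng)
epsilon_true = ln(1 + 0.269) = 0.238229
sigma_true * epsilon_true = 623.079 * 0.238229 = 148.4 MPa


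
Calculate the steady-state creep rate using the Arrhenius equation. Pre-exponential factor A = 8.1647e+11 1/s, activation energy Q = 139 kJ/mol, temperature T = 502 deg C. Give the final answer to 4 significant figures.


rate = A * exp(-Q / (R*T))
T = 502 + 273.15 = 775.15 K
rate = 8.1647e+11 * exp(-139e3 / (8.314 * 775.15))
rate = 350.7 1/s


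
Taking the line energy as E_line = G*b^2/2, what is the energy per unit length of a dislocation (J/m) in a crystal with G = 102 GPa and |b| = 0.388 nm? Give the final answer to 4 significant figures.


E = G*b^2/2
b = 0.388 nm = 3.88e-10 m
G = 102 GPa = 1.02e+11 Pa
E = 0.5 * 1.02e+11 * (3.88e-10)^2
E = 7.678e-09 J/m


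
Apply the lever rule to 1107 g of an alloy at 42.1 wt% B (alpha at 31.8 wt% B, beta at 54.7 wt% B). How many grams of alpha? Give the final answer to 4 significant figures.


f_alpha = (C_beta - C0) / (C_beta - C_alpha)
f_alpha = (54.7 - 42.1) / (54.7 - 31.8) = 0.550218
m_alpha = f_alpha * m_total = 0.550218 * 1107 = 609.1 g


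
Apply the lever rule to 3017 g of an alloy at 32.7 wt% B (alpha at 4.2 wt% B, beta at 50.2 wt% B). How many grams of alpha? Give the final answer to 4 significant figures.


f_alpha = (C_beta - C0) / (C_beta - C_alpha)
f_alpha = (50.2 - 32.7) / (50.2 - 4.2) = 0.380435
m_alpha = f_alpha * m_total = 0.380435 * 3017 = 1148 g


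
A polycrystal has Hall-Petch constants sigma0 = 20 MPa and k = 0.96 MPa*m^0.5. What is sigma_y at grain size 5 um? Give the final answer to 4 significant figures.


sigma_y = sigma0 + k / sqrt(d)
d = 5 um = 5e-06 m
sigma_y = 20 + 0.96 / sqrt(5e-06)
sigma_y = 449.3 MPa


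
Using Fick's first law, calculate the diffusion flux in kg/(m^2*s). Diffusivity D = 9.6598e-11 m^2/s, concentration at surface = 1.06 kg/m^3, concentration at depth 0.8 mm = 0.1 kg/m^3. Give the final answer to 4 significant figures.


J = -D * (dC/dx) = D * (C1 - C2) / dx
J = 9.6598e-11 * (1.06 - 0.1) / 8e-04
J = 1.159e-07 kg/(m^2*s)


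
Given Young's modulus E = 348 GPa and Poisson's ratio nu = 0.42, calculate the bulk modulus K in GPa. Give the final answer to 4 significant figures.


K = E / (3*(1-2*nu))
K = 348 / (3*(1-2*0.42))
K = 725 GPa


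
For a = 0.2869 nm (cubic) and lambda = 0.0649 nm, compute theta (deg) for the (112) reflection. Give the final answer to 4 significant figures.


d = a / sqrt(h^2+k^2+l^2)
d = 0.2869 / sqrt(6) = 0.117126 nm
lambda = 2*d*sin(theta)  =>  sin(theta) = lambda / (2*d)
sin(theta) = 0.0649 / (2 * 0.117126) = 0.277051
theta = 16.08 deg


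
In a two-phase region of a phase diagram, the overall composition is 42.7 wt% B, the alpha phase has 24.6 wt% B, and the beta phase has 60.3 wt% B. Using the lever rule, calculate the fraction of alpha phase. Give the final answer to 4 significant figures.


f_alpha = (C_beta - C0) / (C_beta - C_alpha)
f_alpha = (60.3 - 42.7) / (60.3 - 24.6)
f_alpha = 0.493


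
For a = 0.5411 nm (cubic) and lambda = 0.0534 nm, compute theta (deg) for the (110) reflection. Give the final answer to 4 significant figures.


d = a / sqrt(h^2+k^2+l^2)
d = 0.5411 / sqrt(2) = 0.382615 nm
lambda = 2*d*sin(theta)  =>  sin(theta) = lambda / (2*d)
sin(theta) = 0.0534 / (2 * 0.382615) = 0.0697829
theta = 4.002 deg


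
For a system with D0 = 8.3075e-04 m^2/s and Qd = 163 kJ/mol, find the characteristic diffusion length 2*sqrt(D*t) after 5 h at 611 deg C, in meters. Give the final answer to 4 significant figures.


Step 1: D = D0 * exp(-Qd/(R*T))
T = 884.15 K
D = 8.3075e-04 * exp(-163e3 / (8.314 * 884.15)) = 1.94651e-13 m^2/s
Step 2: L = 2*sqrt(D*t)
t = 5 h = 18000 s
L = 2*sqrt(1.94651e-13 * 18000) = 1.184e-04 m


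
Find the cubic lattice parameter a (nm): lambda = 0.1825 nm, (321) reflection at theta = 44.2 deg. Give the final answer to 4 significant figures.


d = lambda / (2*sin(theta))
d = 0.1825 / (2*sin(44.2 deg))
d = 0.130887 nm
a = d * sqrt(h^2+k^2+l^2) = 0.130887 * sqrt(14)
a = 0.4897 nm


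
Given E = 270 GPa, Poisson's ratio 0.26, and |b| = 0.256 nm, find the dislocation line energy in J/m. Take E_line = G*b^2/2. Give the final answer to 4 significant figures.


Step 1: G = E / (2*(1+nu))
G = 270 / (2*(1+0.26)) = 107.143 GPa = 1.07143e+11 Pa
Step 2: E_line = G*b^2/2
b = 0.256 nm = 2.56e-10 m
E_line = 0.5 * 1.07143e+11 * (2.56e-10)^2 = 3.511e-09 J/m


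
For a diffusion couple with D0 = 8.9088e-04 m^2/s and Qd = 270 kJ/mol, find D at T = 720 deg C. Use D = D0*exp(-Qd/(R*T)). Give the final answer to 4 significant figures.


D = D0 * exp(-Qd / (R*T))
T = 993.15 K
D = 8.9088e-04 * exp(-270e3 / (8.314 * 993.15))
D = 5.606e-18 m^2/s


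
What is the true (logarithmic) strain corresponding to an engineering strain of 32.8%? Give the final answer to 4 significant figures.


epsilon_true = ln(1 + epsilon_eng)
epsilon_true = ln(1 + 0.328)
epsilon_true = 0.2837


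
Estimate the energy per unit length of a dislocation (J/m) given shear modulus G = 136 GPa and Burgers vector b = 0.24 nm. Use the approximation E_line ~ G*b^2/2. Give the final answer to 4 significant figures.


E = G*b^2/2
b = 0.24 nm = 2.4e-10 m
G = 136 GPa = 1.36e+11 Pa
E = 0.5 * 1.36e+11 * (2.4e-10)^2
E = 3.917e-09 J/m


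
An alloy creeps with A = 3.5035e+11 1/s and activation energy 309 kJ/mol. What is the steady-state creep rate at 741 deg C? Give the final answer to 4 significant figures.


rate = A * exp(-Q / (R*T))
T = 741 + 273.15 = 1014.15 K
rate = 3.5035e+11 * exp(-309e3 / (8.314 * 1014.15))
rate = 4.252e-05 1/s


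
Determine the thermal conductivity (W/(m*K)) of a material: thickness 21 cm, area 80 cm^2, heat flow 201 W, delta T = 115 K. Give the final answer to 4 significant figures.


k = Q*L / (A*dT)
L = 0.21 m, A = 8e-03 m^2
k = 201 * 0.21 / (8e-03 * 115)
k = 45.88 W/(m*K)


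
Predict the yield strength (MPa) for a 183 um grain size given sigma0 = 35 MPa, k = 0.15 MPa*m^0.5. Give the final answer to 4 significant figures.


sigma_y = sigma0 + k / sqrt(d)
d = 183 um = 1.83e-04 m
sigma_y = 35 + 0.15 / sqrt(1.83e-04)
sigma_y = 46.09 MPa


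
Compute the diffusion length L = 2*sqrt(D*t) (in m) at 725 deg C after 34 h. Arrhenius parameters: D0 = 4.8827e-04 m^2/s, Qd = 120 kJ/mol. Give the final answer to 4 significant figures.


Step 1: D = D0 * exp(-Qd/(R*T))
T = 998.15 K
D = 4.8827e-04 * exp(-120e3 / (8.314 * 998.15)) = 2.56247e-10 m^2/s
Step 2: L = 2*sqrt(D*t)
t = 34 h = 122400 s
L = 2*sqrt(2.56247e-10 * 122400) = 0.0112 m


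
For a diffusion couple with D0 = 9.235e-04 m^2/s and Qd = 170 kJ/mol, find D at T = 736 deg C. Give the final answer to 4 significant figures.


D = D0 * exp(-Qd / (R*T))
T = 1009.15 K
D = 9.235e-04 * exp(-170e3 / (8.314 * 1009.15))
D = 1.465e-12 m^2/s


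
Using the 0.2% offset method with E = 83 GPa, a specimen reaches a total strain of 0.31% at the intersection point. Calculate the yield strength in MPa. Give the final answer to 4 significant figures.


Offset strain = 0.002
Elastic strain at yield = total_strain - offset = 3.1e-03 - 0.002 = 1.1e-03
sigma_y = E * elastic_strain = 83000 * 1.1e-03
sigma_y = 91.3 MPa


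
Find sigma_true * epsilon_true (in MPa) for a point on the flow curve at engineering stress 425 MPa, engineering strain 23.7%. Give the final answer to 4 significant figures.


sigma_true = sigma_eng * (1 + epsilon_eng)
sigma_true = 425 * (1 + 0.237) = 525.725 MPa
epsilon_true = ln(1 + epsilon_eng)
epsilon_true = ln(1 + 0.237) = 0.212689
sigma_true * epsilon_true = 525.725 * 0.212689 = 111.8 MPa


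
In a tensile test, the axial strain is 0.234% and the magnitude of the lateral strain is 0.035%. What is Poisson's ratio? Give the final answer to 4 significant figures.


nu = -epsilon_lat / epsilon_axial
Lateral strain is contraction (negative), so using magnitudes:
nu = 0.035 / 0.234
nu = 0.1496


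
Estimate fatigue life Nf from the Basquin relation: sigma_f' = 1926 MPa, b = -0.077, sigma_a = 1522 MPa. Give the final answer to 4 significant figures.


sigma_a = sigma_f' * (2*Nf)^b
2*Nf = (sigma_a / sigma_f')^(1/b)
2*Nf = (1522 / 1926)^(1/-0.077)
2*Nf = 21.2722
Nf = 10.64 cycles


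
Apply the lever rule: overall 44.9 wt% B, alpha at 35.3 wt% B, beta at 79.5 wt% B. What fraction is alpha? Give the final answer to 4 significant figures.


f_alpha = (C_beta - C0) / (C_beta - C_alpha)
f_alpha = (79.5 - 44.9) / (79.5 - 35.3)
f_alpha = 0.7828


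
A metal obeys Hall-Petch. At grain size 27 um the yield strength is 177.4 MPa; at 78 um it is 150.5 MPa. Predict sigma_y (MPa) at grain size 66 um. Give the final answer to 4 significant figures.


sigma_y = sigma0 + k / sqrt(d)
1/sqrt(d1) = 1/sqrt(2.7e-05) = 192.45;  1/sqrt(d2) = 113.228
k = (sigma1 - sigma2) / (1/sqrt(d1) - 1/sqrt(d2)) = (177.4 - 150.5) / (192.45 - 113.228) = 0.33955 MPa*m^0.5
sigma0 = sigma1 - k/sqrt(d1) = 177.4 - 0.33955*192.45 = 112.053 MPa
sigma_y(d3) = 112.053 + 0.33955 / sqrt(6.6e-05) = 153.8 MPa


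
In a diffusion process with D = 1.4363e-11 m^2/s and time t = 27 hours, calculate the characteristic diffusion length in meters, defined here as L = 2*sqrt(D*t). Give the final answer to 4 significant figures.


t = 27 hr = 97200 s
Diffusion length = 2*sqrt(D*t)
= 2*sqrt(1.4363e-11 * 97200)
= 2.363e-03 m


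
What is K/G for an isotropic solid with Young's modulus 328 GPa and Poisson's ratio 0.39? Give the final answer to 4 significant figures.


G = E / (2*(1+nu))
G = 328 / (2*(1+0.39)) = 117.986 GPa
K = E / (3*(1-2*nu))
K = 328 / (3*(1-2*0.39)) = 496.97 GPa
K/G = 496.97 / 117.986 = 4.212


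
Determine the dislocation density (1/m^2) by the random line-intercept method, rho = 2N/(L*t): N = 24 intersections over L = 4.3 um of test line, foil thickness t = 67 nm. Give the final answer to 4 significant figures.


rho = 2N / (L * t)
L = 4.3 um = 4.3e-06 m, t = 67 nm = 6.7e-08 m
rho = 2 * 24 / (4.3e-06 * 6.7e-08)
rho = 1.666e+14 1/m^2


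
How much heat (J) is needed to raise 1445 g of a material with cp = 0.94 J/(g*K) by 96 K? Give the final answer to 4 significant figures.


Q = m * cp * dT
Q = 1445 * 0.94 * 96
Q = 130400 J


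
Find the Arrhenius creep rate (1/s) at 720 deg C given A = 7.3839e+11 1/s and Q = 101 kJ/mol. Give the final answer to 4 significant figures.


rate = A * exp(-Q / (R*T))
T = 720 + 273.15 = 993.15 K
rate = 7.3839e+11 * exp(-101e3 / (8.314 * 993.15))
rate = 3.598e+06 1/s


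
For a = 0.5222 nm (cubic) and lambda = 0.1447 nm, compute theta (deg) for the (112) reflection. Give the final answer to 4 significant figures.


d = a / sqrt(h^2+k^2+l^2)
d = 0.5222 / sqrt(6) = 0.213187 nm
lambda = 2*d*sin(theta)  =>  sin(theta) = lambda / (2*d)
sin(theta) = 0.1447 / (2 * 0.213187) = 0.339373
theta = 19.84 deg


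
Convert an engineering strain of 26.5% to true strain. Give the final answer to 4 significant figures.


epsilon_true = ln(1 + epsilon_eng)
epsilon_true = ln(1 + 0.265)
epsilon_true = 0.2351


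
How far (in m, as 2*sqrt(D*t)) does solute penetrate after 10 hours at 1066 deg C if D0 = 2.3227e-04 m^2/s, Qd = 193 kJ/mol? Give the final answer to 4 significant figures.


Step 1: D = D0 * exp(-Qd/(R*T))
T = 1339.15 K
D = 2.3227e-04 * exp(-193e3 / (8.314 * 1339.15)) = 6.88016e-12 m^2/s
Step 2: L = 2*sqrt(D*t)
t = 10 h = 36000 s
L = 2*sqrt(6.88016e-12 * 36000) = 9.954e-04 m


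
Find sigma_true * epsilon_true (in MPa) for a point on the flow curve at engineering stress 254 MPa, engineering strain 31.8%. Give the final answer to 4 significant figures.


sigma_true = sigma_eng * (1 + epsilon_eng)
sigma_true = 254 * (1 + 0.318) = 334.772 MPa
epsilon_true = ln(1 + epsilon_eng)
epsilon_true = ln(1 + 0.318) = 0.276115
sigma_true * epsilon_true = 334.772 * 0.276115 = 92.44 MPa


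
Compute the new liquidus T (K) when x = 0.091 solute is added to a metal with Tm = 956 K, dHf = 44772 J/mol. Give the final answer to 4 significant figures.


dT = R*Tm^2*x / dHf
dT = 8.314 * 956^2 * 0.091 / 44772
dT = 15.444 K
T_new = 956 - 15.444 = 940.6 K


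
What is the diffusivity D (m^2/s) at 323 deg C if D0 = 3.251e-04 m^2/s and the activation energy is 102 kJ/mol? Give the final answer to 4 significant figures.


D = D0 * exp(-Qd / (R*T))
T = 596.15 K
D = 3.251e-04 * exp(-102e3 / (8.314 * 596.15))
D = 3.754e-13 m^2/s


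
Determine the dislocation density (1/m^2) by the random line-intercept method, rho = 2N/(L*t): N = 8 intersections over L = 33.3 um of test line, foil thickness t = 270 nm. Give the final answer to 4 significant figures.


rho = 2N / (L * t)
L = 33.3 um = 3.33e-05 m, t = 270 nm = 2.7e-07 m
rho = 2 * 8 / (3.33e-05 * 2.7e-07)
rho = 1.78e+12 1/m^2


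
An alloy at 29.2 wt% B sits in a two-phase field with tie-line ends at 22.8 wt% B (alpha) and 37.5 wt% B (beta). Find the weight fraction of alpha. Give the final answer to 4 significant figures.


f_alpha = (C_beta - C0) / (C_beta - C_alpha)
f_alpha = (37.5 - 29.2) / (37.5 - 22.8)
f_alpha = 0.5646


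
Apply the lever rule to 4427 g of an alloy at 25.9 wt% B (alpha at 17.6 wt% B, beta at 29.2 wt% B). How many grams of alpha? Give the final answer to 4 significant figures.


f_alpha = (C_beta - C0) / (C_beta - C_alpha)
f_alpha = (29.2 - 25.9) / (29.2 - 17.6) = 0.284483
m_alpha = f_alpha * m_total = 0.284483 * 4427 = 1259 g


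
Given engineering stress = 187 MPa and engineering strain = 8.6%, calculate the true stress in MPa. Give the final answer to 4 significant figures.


sigma_true = sigma_eng * (1 + epsilon_eng)
sigma_true = 187 * (1 + 0.086)
sigma_true = 203.1 MPa


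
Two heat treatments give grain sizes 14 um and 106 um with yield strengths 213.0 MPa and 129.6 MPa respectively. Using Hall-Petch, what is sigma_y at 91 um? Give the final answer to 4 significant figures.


sigma_y = sigma0 + k / sqrt(d)
1/sqrt(d1) = 1/sqrt(1.4e-05) = 267.261;  1/sqrt(d2) = 97.1286
k = (sigma1 - sigma2) / (1/sqrt(d1) - 1/sqrt(d2)) = (213.0 - 129.6) / (267.261 - 97.1286) = 0.490206 MPa*m^0.5
sigma0 = sigma1 - k/sqrt(d1) = 213.0 - 0.490206*267.261 = 81.987 MPa
sigma_y(d3) = 81.987 + 0.490206 / sqrt(9.1e-05) = 133.4 MPa


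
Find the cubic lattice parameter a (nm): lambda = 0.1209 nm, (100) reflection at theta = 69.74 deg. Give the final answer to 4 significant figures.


d = lambda / (2*sin(theta))
d = 0.1209 / (2*sin(69.74 deg))
d = 0.0644366 nm
a = d * sqrt(h^2+k^2+l^2) = 0.0644366 * sqrt(1)
a = 0.06444 nm


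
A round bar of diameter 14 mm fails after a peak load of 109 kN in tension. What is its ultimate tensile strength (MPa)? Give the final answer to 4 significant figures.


A0 = pi*(d/2)^2 = pi*(14/2)^2 = 153.938 mm^2
UTS = F_max / A0 = 109*1000 / 153.938
UTS = 708.1 MPa


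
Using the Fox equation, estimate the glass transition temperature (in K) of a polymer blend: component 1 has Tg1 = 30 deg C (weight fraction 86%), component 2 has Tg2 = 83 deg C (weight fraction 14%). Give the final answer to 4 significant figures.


1/Tg = w1/Tg1 + w2/Tg2 (in Kelvin)
Tg1 = 303.15 K, Tg2 = 356.15 K
1/Tg = 0.86/303.15 + 0.14/356.15
Tg = 309.6 K


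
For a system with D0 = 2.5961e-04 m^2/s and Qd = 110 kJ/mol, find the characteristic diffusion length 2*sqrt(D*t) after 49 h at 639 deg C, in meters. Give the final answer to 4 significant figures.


Step 1: D = D0 * exp(-Qd/(R*T))
T = 912.15 K
D = 2.5961e-04 * exp(-110e3 / (8.314 * 912.15)) = 1.30286e-10 m^2/s
Step 2: L = 2*sqrt(D*t)
t = 49 h = 176400 s
L = 2*sqrt(1.30286e-10 * 176400) = 9.588e-03 m


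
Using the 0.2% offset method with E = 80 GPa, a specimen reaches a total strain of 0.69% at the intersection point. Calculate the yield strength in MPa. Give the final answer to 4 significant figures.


Offset strain = 0.002
Elastic strain at yield = total_strain - offset = 6.9e-03 - 0.002 = 4.9e-03
sigma_y = E * elastic_strain = 80000 * 4.9e-03
sigma_y = 392 MPa


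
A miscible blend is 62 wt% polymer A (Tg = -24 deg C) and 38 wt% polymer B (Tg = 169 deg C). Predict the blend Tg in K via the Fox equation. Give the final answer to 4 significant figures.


1/Tg = w1/Tg1 + w2/Tg2 (in Kelvin)
Tg1 = 249.15 K, Tg2 = 442.15 K
1/Tg = 0.62/249.15 + 0.38/442.15
Tg = 298.7 K


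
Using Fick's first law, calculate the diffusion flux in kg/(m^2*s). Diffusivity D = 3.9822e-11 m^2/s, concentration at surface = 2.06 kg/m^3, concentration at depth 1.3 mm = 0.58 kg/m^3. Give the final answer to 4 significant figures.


J = -D * (dC/dx) = D * (C1 - C2) / dx
J = 3.9822e-11 * (2.06 - 0.58) / 1.3e-03
J = 4.534e-08 kg/(m^2*s)


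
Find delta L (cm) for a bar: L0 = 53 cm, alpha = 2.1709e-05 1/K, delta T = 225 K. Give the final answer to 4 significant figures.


dL = L0 * alpha * dT
dL = 53 * 2.1709e-05 * 225
dL = 0.2589 cm


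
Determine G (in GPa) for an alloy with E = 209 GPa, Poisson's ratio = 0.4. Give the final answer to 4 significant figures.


G = E / (2*(1+nu))
G = 209 / (2*(1+0.4))
G = 74.64 GPa


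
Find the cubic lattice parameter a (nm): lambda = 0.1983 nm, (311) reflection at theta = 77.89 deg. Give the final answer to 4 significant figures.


d = lambda / (2*sin(theta))
d = 0.1983 / (2*sin(77.89 deg))
d = 0.101407 nm
a = d * sqrt(h^2+k^2+l^2) = 0.101407 * sqrt(11)
a = 0.3363 nm


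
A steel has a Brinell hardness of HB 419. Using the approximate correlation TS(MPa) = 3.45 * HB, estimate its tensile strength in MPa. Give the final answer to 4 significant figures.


TS (MPa) = 3.45 * HB
TS = 3.45 * 419
TS = 1446 MPa


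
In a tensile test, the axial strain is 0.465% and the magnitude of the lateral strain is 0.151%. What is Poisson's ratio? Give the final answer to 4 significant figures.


nu = -epsilon_lat / epsilon_axial
Lateral strain is contraction (negative), so using magnitudes:
nu = 0.151 / 0.465
nu = 0.3247


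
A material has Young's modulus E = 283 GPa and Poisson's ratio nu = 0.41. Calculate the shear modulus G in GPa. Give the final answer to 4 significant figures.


G = E / (2*(1+nu))
G = 283 / (2*(1+0.41))
G = 100.4 GPa


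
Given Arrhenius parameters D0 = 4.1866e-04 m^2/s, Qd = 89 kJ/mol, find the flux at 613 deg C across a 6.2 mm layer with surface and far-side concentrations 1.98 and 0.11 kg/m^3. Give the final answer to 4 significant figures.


Step 1: D = D0 * exp(-Qd/(R*T))
T = 613 + 273.15 = 886.15 K
D = 4.1866e-04 * exp(-89e3 / (8.314 * 886.15)) = 2.37418e-09 m^2/s
Step 2: J = D * (C1 - C2) / dx
J = 2.37418e-09 * (1.98 - 0.11) / 6.2e-03
J = 7.161e-07 kg/(m^2*s)


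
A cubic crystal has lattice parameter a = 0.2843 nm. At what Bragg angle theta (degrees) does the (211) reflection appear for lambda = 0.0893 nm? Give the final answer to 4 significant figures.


d = a / sqrt(h^2+k^2+l^2)
d = 0.2843 / sqrt(6) = 0.116065 nm
lambda = 2*d*sin(theta)  =>  sin(theta) = lambda / (2*d)
sin(theta) = 0.0893 / (2 * 0.116065) = 0.384698
theta = 22.63 deg


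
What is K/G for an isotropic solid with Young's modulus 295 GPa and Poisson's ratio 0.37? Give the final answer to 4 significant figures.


G = E / (2*(1+nu))
G = 295 / (2*(1+0.37)) = 107.664 GPa
K = E / (3*(1-2*nu))
K = 295 / (3*(1-2*0.37)) = 378.205 GPa
K/G = 378.205 / 107.664 = 3.513


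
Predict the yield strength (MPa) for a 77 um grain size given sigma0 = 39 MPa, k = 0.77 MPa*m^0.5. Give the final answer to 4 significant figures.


sigma_y = sigma0 + k / sqrt(d)
d = 77 um = 7.7e-05 m
sigma_y = 39 + 0.77 / sqrt(7.7e-05)
sigma_y = 126.7 MPa
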